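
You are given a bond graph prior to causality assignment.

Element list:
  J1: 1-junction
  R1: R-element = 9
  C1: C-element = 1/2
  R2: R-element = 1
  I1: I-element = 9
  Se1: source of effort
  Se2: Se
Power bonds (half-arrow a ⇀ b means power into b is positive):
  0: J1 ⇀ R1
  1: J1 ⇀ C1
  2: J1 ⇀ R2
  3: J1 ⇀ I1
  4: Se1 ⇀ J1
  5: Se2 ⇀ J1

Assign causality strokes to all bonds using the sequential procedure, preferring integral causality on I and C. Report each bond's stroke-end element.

b4 stroke at J1  (source Se1 imposes e)
b5 stroke at J1  (Se2: effort source, stroke at far end)
b1 stroke at J1  (prefer integral on C1)
b3 stroke at I1  (I1 integral (f out))
b0 stroke at J1  (common-f at J1 fixed by 3)
b2 stroke at J1  (common-f at J1 fixed by 3)

b0 |J1
b1 |J1
b2 |J1
b3 |I1
b4 |J1
b5 |J1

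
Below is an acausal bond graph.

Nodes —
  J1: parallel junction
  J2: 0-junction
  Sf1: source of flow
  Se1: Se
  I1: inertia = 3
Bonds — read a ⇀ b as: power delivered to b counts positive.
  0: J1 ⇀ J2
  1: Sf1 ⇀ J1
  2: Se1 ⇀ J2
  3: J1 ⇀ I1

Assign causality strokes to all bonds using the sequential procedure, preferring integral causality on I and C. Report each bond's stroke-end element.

β1 stroke→Sf1  (Sf1 fixes flow; stroke at Sf1)
β2 stroke→J2  (source Se1 imposes e)
β0 stroke→J1  (common-e at J2 fixed by 2)
β3 stroke→I1  (J1 effort already set via bond 0)

β0 →J1
β1 →Sf1
β2 →J2
β3 →I1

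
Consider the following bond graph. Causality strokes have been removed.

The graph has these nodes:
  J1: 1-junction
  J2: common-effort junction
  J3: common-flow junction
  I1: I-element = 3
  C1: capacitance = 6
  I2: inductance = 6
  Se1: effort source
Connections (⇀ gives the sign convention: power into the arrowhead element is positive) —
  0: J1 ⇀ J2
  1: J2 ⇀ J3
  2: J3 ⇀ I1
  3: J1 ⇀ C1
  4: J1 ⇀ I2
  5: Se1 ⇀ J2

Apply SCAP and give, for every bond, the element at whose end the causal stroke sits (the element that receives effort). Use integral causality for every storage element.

bond 5 →J2  (source Se1 imposes e)
bond 0 →J1  (J2 effort already set via bond 5)
bond 1 →J3  (common-e at J2 fixed by 5)
bond 2 →I1  (J3 needs exactly one f-in)
bond 3 →J1  (prefer integral on C1)
bond 4 →I2  (closing 1-jn rule on J1)

β0 stroke→J1
β1 stroke→J3
β2 stroke→I1
β3 stroke→J1
β4 stroke→I2
β5 stroke→J2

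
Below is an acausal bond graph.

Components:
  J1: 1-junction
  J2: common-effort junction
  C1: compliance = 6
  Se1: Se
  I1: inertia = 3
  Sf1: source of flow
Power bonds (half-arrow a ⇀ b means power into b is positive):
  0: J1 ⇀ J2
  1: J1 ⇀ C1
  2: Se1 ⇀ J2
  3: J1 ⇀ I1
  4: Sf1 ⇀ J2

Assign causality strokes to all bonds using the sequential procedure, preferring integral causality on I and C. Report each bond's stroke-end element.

bond 2 →J2  (Se1 fixes effort; stroke away)
bond 4 →Sf1  (Sf1: flow source, stroke at near end)
bond 0 →J1  (0-jn J2 has e-setter on 2)
bond 1 →J1  (C1 integral (e out))
bond 3 →I1  (J1: last free bond brings flow in)

#0 →J1
#1 →J1
#2 →J2
#3 →I1
#4 →Sf1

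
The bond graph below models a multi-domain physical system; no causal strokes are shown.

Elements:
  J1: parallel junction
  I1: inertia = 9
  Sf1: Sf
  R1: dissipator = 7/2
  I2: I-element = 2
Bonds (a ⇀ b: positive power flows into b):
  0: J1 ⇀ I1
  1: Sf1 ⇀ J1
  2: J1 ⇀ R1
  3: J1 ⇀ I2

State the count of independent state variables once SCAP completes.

b1 →Sf1  (Sf1 fixes flow; stroke at Sf1)
b0 →I1  (I1: I, integral causality)
b3 →I2  (I2: I, integral causality)
b2 →J1  (J1 needs exactly one e-in)

2  (I1, I2 all integral)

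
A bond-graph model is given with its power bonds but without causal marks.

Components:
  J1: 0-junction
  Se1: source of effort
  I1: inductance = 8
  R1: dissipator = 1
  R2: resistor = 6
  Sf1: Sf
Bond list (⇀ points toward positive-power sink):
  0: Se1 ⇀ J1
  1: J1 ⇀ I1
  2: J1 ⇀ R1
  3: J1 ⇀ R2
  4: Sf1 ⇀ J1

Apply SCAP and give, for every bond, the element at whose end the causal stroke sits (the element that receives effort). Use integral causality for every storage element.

#0 stroke→J1
#1 stroke→I1
#2 stroke→R1
#3 stroke→R2
#4 stroke→Sf1

β0 |J1  (source Se1 imposes e)
β4 |Sf1  (Sf1 fixes flow; stroke at Sf1)
β1 |I1  (0-jn J1 has e-setter on 0)
β2 |R1  (0-jn J1 has e-setter on 0)
β3 |R2  (common-e at J1 fixed by 0)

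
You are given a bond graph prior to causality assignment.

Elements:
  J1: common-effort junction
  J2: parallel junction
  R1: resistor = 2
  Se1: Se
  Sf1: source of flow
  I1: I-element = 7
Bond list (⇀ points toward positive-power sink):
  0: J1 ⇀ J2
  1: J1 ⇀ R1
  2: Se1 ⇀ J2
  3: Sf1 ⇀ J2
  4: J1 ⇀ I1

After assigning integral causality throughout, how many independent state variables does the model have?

1  (I1 all integral)

#2 →J2  (Se1 fixes effort; stroke away)
#3 →Sf1  (Sf1: flow source, stroke at near end)
#0 →J1  (common-e at J2 fixed by 2)
#1 →R1  (J1: bond 0 brought effort, rest push out)
#4 →I1  (J1: bond 0 brought effort, rest push out)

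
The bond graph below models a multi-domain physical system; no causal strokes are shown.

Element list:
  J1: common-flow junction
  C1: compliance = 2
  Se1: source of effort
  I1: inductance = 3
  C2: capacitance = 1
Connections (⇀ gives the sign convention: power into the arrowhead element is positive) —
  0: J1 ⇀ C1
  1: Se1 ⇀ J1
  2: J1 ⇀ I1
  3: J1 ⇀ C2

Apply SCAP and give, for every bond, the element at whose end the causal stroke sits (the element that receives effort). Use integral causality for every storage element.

#1 stroke→J1  (Se1 fixes effort; stroke away)
#0 stroke→J1  (C1: C, integral causality)
#2 stroke→I1  (I1 outputs flow p/I1)
#3 stroke→J1  (J1: bond 2 brought flow, rest push out)

b0 stroke at J1
b1 stroke at J1
b2 stroke at I1
b3 stroke at J1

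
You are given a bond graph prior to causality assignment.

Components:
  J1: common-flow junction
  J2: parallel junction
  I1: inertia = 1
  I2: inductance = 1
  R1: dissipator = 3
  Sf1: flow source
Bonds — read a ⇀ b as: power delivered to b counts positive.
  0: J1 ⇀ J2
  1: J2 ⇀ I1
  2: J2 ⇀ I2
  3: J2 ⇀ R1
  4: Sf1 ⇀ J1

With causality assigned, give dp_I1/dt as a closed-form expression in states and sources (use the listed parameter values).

bond 4 stroke at Sf1  (Sf1: flow source, stroke at near end)
bond 0 stroke at J1  (common-f at J1 fixed by 4)
bond 1 stroke at I1  (I1 integral (f out))
bond 2 stroke at I2  (prefer integral on I2)
bond 3 stroke at J2  (J2: last free bond brings effort in)

dp_I1/dt = 3*F_Sf1 - 3*p_I1 - 3*p_I2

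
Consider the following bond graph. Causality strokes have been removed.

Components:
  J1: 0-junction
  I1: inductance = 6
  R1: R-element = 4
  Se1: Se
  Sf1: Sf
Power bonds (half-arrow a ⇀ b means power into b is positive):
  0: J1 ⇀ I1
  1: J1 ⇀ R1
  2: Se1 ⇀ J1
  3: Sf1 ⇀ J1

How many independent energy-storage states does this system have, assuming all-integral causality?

1  (I1 all integral)

β2 →J1  (Se1 (Se) sets effort on bond)
β3 →Sf1  (Sf1 fixes flow; stroke at Sf1)
β0 →I1  (J1: bond 2 brought effort, rest push out)
β1 →R1  (J1: bond 2 brought effort, rest push out)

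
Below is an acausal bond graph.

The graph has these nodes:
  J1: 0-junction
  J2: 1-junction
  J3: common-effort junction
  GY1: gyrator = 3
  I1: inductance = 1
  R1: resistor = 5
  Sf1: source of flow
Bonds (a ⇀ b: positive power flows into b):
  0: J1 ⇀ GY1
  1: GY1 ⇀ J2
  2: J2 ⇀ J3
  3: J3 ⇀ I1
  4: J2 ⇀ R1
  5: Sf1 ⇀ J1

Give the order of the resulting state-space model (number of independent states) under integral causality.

bond 5 stroke at Sf1  (source Sf1 imposes f)
bond 0 stroke at J1  (J1 needs exactly one e-in)
bond 1 stroke at J2  (GY GY1: same side as bond 0)
bond 3 stroke at I1  (I1 outputs flow p/I1)
bond 2 stroke at J3  (J3 needs exactly one e-in)
bond 4 stroke at J2  (common-f at J2 fixed by 2)

1  (I1 all integral)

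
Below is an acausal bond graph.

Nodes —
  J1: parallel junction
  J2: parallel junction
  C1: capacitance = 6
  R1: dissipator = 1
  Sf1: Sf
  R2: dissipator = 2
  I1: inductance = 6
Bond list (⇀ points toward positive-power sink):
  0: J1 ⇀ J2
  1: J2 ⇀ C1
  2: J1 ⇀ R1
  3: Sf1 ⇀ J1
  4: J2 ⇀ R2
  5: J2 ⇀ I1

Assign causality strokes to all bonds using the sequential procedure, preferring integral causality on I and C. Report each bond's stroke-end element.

b0 stroke→J1
b1 stroke→J2
b2 stroke→R1
b3 stroke→Sf1
b4 stroke→R2
b5 stroke→I1

bond 3 stroke at Sf1  (source Sf1 imposes f)
bond 1 stroke at J2  (prefer integral on C1)
bond 0 stroke at J1  (common-e at J2 fixed by 1)
bond 4 stroke at R2  (J2: bond 1 brought effort, rest push out)
bond 5 stroke at I1  (common-e at J2 fixed by 1)
bond 2 stroke at R1  (0-jn J1 has e-setter on 0)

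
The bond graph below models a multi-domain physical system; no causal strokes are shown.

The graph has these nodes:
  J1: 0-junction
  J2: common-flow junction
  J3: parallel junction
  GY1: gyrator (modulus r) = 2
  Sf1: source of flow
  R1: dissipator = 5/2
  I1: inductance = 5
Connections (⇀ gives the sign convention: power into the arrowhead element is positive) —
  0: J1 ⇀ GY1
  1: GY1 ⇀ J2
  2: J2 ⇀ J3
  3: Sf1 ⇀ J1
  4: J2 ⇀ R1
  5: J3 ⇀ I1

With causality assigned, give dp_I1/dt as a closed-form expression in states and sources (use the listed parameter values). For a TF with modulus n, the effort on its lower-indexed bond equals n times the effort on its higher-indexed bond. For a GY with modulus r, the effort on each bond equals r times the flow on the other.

dp_I1/dt = 2*F_Sf1 - p_I1/2

b3 →Sf1  (Sf1 fixes flow; stroke at Sf1)
b0 →J1  (J1 needs exactly one e-in)
b1 →J2  (GY GY1: same side as bond 0)
b5 →I1  (I1 outputs flow p/I1)
b2 →J3  (only one effort-in slot at J3)
b4 →J2  (J2: bond 2 brought flow, rest push out)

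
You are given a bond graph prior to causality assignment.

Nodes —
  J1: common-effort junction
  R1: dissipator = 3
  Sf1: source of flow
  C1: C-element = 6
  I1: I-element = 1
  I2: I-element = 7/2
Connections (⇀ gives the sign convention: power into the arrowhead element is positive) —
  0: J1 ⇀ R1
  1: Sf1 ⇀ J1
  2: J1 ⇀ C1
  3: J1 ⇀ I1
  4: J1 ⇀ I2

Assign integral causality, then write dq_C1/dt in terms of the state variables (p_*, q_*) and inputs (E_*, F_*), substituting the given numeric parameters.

b1 |Sf1  (Sf1: flow source, stroke at near end)
b2 |J1  (C1 integral (e out))
b0 |R1  (J1: bond 2 brought effort, rest push out)
b3 |I1  (common-e at J1 fixed by 2)
b4 |I2  (J1: bond 2 brought effort, rest push out)

dq_C1/dt = F_Sf1 - p_I1 - 2*p_I2/7 - q_C1/18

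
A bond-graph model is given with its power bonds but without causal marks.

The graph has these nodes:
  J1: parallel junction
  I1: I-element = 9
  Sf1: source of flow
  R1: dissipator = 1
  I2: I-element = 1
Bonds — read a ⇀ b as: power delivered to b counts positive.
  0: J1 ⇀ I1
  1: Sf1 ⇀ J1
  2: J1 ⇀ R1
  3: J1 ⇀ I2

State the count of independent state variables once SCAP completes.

2  (I1, I2 all integral)

β1 |Sf1  (Sf1: flow source, stroke at near end)
β0 |I1  (I1: I, integral causality)
β3 |I2  (prefer integral on I2)
β2 |J1  (only one effort-in slot at J1)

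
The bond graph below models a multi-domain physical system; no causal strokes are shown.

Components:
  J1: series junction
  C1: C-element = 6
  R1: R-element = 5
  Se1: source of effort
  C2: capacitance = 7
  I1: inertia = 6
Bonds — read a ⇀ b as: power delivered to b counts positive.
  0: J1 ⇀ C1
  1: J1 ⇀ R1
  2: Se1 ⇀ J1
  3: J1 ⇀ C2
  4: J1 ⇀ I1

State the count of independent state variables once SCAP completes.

β2 stroke at J1  (Se1 fixes effort; stroke away)
β0 stroke at J1  (C1 outputs effort q/C1)
β3 stroke at J1  (prefer integral on C2)
β4 stroke at I1  (I1 integral (f out))
β1 stroke at J1  (J1 flow already set via bond 4)

3  (C1, C2, I1 all integral)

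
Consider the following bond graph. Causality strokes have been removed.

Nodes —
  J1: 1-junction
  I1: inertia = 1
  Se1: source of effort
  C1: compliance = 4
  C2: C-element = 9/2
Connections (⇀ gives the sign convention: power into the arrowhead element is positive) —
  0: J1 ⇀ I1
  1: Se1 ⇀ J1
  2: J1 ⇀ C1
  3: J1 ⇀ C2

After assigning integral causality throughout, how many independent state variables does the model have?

bond 1 |J1  (Se1 fixes effort; stroke away)
bond 0 |I1  (I1: I, integral causality)
bond 2 |J1  (common-f at J1 fixed by 0)
bond 3 |J1  (1-jn J1 has f-setter on 0)

3  (C1, C2, I1 all integral)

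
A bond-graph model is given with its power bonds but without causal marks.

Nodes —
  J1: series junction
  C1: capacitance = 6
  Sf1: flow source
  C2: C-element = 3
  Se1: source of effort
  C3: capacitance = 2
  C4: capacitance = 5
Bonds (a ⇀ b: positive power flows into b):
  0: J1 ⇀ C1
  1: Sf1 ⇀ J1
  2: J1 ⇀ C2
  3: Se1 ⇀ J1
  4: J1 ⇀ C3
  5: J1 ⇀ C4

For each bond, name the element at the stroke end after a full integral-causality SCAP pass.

#1 stroke→Sf1  (Sf1 (Sf) sets flow on bond)
#3 stroke→J1  (Se1 (Se) sets effort on bond)
#0 stroke→J1  (J1 flow already set via bond 1)
#2 stroke→J1  (common-f at J1 fixed by 1)
#4 stroke→J1  (1-jn J1 has f-setter on 1)
#5 stroke→J1  (common-f at J1 fixed by 1)

b0 stroke at J1
b1 stroke at Sf1
b2 stroke at J1
b3 stroke at J1
b4 stroke at J1
b5 stroke at J1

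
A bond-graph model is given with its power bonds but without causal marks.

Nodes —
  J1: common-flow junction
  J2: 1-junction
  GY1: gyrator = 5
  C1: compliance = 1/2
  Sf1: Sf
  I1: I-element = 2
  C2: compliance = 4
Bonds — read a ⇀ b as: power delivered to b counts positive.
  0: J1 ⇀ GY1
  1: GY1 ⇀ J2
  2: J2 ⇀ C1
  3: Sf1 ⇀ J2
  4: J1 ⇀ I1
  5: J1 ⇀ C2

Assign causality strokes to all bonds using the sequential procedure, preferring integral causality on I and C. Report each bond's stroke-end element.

#0 stroke→J1
#1 stroke→J2
#2 stroke→J2
#3 stroke→Sf1
#4 stroke→I1
#5 stroke→J1

β3 stroke at Sf1  (source Sf1 imposes f)
β1 stroke at J2  (common-f at J2 fixed by 3)
β2 stroke at J2  (common-f at J2 fixed by 3)
β0 stroke at J1  (GY GY1: same side as bond 1)
β4 stroke at I1  (I1: I, integral causality)
β5 stroke at J1  (J1 flow already set via bond 4)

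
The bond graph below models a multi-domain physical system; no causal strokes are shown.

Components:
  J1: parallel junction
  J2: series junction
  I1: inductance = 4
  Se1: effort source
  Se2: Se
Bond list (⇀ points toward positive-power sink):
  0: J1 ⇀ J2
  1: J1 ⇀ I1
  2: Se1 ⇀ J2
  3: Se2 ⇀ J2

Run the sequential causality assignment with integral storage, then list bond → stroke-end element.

bond 2 stroke→J2  (Se1: effort source, stroke at far end)
bond 3 stroke→J2  (Se2 fixes effort; stroke away)
bond 0 stroke→J1  (J2: last free bond brings flow in)
bond 1 stroke→I1  (J1 effort already set via bond 0)

β0 |J1
β1 |I1
β2 |J2
β3 |J2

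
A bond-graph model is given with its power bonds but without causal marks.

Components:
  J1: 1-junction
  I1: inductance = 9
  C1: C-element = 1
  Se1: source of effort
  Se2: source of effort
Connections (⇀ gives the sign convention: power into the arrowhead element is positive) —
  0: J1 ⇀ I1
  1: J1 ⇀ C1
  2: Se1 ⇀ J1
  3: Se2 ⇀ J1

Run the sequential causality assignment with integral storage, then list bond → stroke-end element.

#0 stroke at I1
#1 stroke at J1
#2 stroke at J1
#3 stroke at J1

#2 stroke→J1  (source Se1 imposes e)
#3 stroke→J1  (Se2 fixes effort; stroke away)
#0 stroke→I1  (I1: I, integral causality)
#1 stroke→J1  (common-f at J1 fixed by 0)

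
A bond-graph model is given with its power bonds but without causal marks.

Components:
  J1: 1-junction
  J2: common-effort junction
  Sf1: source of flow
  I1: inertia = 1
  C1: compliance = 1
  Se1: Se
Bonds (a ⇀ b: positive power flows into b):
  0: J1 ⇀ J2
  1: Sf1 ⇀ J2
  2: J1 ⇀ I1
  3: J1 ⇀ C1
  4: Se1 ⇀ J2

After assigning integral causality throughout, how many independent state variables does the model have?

2  (C1, I1 all integral)

bond 1 stroke at Sf1  (Sf1: flow source, stroke at near end)
bond 4 stroke at J2  (Se1 (Se) sets effort on bond)
bond 0 stroke at J1  (common-e at J2 fixed by 4)
bond 2 stroke at I1  (I1 outputs flow p/I1)
bond 3 stroke at J1  (common-f at J1 fixed by 2)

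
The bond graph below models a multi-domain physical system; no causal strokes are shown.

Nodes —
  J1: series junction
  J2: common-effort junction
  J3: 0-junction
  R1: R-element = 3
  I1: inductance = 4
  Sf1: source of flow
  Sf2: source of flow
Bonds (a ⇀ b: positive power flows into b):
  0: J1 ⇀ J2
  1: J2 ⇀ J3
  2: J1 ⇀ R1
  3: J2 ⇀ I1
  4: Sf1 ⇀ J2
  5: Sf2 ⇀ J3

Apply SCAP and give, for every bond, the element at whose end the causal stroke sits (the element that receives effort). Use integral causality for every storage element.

b0 |J2
b1 |J3
b2 |J1
b3 |I1
b4 |Sf1
b5 |Sf2

b4 |Sf1  (source Sf1 imposes f)
b5 |Sf2  (source Sf2 imposes f)
b1 |J3  (J3: last free bond brings effort in)
b3 |I1  (prefer integral on I1)
b0 |J2  (closing 0-jn rule on J2)
b2 |J1  (J1: bond 0 brought flow, rest push out)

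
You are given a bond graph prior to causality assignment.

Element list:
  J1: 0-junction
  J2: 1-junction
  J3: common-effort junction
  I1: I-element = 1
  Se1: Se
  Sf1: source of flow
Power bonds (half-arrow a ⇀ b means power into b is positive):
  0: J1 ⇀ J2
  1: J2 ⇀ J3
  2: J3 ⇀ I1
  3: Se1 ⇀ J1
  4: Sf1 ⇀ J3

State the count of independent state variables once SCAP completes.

1  (I1 all integral)

bond 3 stroke→J1  (Se1 (Se) sets effort on bond)
bond 4 stroke→Sf1  (source Sf1 imposes f)
bond 0 stroke→J2  (J1 effort already set via bond 3)
bond 1 stroke→J3  (J2 needs exactly one f-in)
bond 2 stroke→I1  (0-jn J3 has e-setter on 1)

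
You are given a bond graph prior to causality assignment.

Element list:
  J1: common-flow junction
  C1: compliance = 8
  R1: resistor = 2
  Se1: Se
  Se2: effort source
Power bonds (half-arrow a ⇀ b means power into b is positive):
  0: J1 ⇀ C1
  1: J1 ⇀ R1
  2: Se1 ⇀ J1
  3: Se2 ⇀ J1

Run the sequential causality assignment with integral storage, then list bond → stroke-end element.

β0 stroke at J1
β1 stroke at R1
β2 stroke at J1
β3 stroke at J1

b2 stroke→J1  (Se1: effort source, stroke at far end)
b3 stroke→J1  (Se2 fixes effort; stroke away)
b0 stroke→J1  (C1: C, integral causality)
b1 stroke→R1  (closing 1-jn rule on J1)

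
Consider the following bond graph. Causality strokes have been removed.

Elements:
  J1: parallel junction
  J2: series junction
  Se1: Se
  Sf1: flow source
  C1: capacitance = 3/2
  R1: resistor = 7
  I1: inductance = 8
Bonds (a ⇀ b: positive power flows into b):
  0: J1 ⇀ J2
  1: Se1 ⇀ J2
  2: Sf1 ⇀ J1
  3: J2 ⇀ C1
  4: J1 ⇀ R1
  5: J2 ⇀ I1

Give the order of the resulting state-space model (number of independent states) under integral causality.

b1 →J2  (Se1: effort source, stroke at far end)
b2 →Sf1  (Sf1 fixes flow; stroke at Sf1)
b3 →J2  (C1 integral (e out))
b5 →I1  (I1 outputs flow p/I1)
b0 →J2  (1-jn J2 has f-setter on 5)
b4 →J1  (J1 needs exactly one e-in)

2  (C1, I1 all integral)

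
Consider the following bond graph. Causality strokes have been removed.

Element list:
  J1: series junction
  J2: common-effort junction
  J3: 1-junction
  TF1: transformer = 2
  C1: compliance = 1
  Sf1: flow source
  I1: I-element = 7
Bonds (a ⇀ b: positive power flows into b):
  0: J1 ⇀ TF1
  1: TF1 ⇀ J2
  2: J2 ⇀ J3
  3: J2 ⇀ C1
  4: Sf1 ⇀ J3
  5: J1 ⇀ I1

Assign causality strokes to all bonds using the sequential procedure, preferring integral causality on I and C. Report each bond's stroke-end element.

bond 0 →J1
bond 1 →TF1
bond 2 →J3
bond 3 →J2
bond 4 →Sf1
bond 5 →I1

#4 →Sf1  (Sf1 fixes flow; stroke at Sf1)
#2 →J3  (J3 flow already set via bond 4)
#3 →J2  (prefer integral on C1)
#1 →TF1  (J2: bond 3 brought effort, rest push out)
#0 →J1  (TF1 one-in-one-out from 1)
#5 →I1  (J1: last free bond brings flow in)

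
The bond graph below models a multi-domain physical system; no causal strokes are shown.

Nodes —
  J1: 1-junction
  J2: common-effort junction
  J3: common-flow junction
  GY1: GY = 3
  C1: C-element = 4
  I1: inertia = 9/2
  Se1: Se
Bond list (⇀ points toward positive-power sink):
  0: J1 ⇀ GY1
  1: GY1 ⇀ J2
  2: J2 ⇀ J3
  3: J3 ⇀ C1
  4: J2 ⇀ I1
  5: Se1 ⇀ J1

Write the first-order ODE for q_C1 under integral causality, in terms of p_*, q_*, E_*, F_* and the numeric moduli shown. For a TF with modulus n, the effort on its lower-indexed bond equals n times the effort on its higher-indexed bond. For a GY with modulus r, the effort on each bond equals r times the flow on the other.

dq_C1/dt = E_Se1/3 - 2*p_I1/9

b5 stroke at J1  (Se1: effort source, stroke at far end)
b0 stroke at GY1  (J1: last free bond brings flow in)
b1 stroke at GY1  (GY GY1: same side as bond 0)
b3 stroke at J3  (C1 integral (e out))
b2 stroke at J2  (only one flow-in slot at J3)
b4 stroke at I1  (J2 effort already set via bond 2)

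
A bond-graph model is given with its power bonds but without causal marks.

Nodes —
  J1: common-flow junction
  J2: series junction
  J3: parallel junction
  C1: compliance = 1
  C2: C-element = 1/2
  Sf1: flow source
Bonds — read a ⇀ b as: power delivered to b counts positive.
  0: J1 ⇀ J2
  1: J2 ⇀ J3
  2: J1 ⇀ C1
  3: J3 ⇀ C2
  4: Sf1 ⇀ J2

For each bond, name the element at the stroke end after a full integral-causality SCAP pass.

#4 stroke→Sf1  (Sf1: flow source, stroke at near end)
#0 stroke→J2  (1-jn J2 has f-setter on 4)
#1 stroke→J2  (J2: bond 4 brought flow, rest push out)
#3 stroke→J3  (J3: last free bond brings effort in)
#2 stroke→J1  (common-f at J1 fixed by 0)

#0 stroke→J2
#1 stroke→J2
#2 stroke→J1
#3 stroke→J3
#4 stroke→Sf1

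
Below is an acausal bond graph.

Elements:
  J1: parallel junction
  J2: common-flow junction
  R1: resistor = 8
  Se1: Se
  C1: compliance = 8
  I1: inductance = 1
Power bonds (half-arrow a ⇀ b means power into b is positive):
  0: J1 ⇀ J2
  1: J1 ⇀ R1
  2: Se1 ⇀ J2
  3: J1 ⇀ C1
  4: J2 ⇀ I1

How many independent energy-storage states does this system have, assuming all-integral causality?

β2 |J2  (source Se1 imposes e)
β3 |J1  (C1: C, integral causality)
β0 |J2  (J1 effort already set via bond 3)
β1 |R1  (J1 effort already set via bond 3)
β4 |I1  (closing 1-jn rule on J2)

2  (C1, I1 all integral)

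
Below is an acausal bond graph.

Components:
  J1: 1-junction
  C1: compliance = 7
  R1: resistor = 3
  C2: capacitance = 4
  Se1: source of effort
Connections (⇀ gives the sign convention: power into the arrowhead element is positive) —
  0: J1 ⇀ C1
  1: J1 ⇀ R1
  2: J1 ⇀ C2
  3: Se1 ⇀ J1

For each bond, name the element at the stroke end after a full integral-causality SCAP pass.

#0 |J1
#1 |R1
#2 |J1
#3 |J1

#3 →J1  (source Se1 imposes e)
#0 →J1  (prefer integral on C1)
#2 →J1  (C2: C, integral causality)
#1 →R1  (only one flow-in slot at J1)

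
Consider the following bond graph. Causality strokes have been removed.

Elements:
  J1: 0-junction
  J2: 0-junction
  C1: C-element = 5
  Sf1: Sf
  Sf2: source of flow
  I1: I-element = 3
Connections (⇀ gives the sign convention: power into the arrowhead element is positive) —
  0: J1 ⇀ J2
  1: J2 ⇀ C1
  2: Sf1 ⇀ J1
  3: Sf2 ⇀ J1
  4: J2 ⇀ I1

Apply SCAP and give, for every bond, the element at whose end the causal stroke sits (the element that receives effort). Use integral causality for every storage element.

bond 0 →J1
bond 1 →J2
bond 2 →Sf1
bond 3 →Sf2
bond 4 →I1

b2 stroke at Sf1  (Sf1 fixes flow; stroke at Sf1)
b3 stroke at Sf2  (source Sf2 imposes f)
b0 stroke at J1  (J1: last free bond brings effort in)
b1 stroke at J2  (C1 outputs effort q/C1)
b4 stroke at I1  (J2 effort already set via bond 1)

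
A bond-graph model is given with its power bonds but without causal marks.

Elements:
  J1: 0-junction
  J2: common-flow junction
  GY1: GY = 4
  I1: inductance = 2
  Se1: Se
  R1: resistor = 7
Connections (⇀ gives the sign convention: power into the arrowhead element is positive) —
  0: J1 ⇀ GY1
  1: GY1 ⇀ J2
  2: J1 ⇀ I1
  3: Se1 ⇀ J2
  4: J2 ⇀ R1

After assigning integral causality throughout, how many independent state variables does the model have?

1  (I1 all integral)

bond 3 →J2  (Se1: effort source, stroke at far end)
bond 2 →I1  (I1 outputs flow p/I1)
bond 0 →J1  (closing 0-jn rule on J1)
bond 1 →J2  (through GY1, causality inverts; strokes same side of GY1)
bond 4 →R1  (closing 1-jn rule on J2)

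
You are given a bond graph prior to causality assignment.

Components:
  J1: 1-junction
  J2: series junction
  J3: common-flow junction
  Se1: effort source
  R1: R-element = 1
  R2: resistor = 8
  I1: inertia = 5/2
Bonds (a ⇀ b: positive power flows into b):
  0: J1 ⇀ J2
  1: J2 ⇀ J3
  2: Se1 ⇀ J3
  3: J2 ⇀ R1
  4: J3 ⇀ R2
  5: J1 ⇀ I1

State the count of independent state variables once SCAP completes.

b2 →J3  (Se1: effort source, stroke at far end)
b5 →I1  (I1 integral (f out))
b0 →J1  (1-jn J1 has f-setter on 5)
b1 →J2  (common-f at J2 fixed by 0)
b3 →J2  (common-f at J2 fixed by 0)
b4 →J3  (J3: bond 1 brought flow, rest push out)

1  (I1 all integral)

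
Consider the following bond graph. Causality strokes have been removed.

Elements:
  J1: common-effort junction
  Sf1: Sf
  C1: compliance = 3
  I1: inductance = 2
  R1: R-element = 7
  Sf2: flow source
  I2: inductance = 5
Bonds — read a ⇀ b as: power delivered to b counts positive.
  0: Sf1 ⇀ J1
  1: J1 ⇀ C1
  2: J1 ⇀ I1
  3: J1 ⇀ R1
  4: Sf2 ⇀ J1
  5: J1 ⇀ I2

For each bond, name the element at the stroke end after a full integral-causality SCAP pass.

bond 0 |Sf1
bond 1 |J1
bond 2 |I1
bond 3 |R1
bond 4 |Sf2
bond 5 |I2

bond 0 |Sf1  (Sf1: flow source, stroke at near end)
bond 4 |Sf2  (Sf2 (Sf) sets flow on bond)
bond 1 |J1  (C1 outputs effort q/C1)
bond 2 |I1  (common-e at J1 fixed by 1)
bond 3 |R1  (J1: bond 1 brought effort, rest push out)
bond 5 |I2  (J1: bond 1 brought effort, rest push out)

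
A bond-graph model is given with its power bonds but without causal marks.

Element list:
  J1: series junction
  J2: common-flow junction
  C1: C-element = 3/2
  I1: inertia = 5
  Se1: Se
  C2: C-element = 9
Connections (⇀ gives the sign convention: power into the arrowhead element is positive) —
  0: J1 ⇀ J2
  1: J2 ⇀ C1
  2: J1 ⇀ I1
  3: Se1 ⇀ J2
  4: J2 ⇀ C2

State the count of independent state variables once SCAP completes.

3  (C1, C2, I1 all integral)

β3 →J2  (Se1 fixes effort; stroke away)
β1 →J2  (C1 integral (e out))
β2 →I1  (I1 outputs flow p/I1)
β0 →J1  (J1: bond 2 brought flow, rest push out)
β4 →J2  (J2: bond 0 brought flow, rest push out)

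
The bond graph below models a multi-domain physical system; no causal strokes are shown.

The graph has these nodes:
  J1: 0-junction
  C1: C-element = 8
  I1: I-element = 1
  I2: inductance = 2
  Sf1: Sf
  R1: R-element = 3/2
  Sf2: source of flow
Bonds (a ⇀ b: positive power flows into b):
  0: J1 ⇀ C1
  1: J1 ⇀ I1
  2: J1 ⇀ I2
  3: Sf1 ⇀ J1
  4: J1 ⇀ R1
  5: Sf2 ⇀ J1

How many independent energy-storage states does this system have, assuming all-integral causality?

3  (C1, I1, I2 all integral)

#3 stroke→Sf1  (Sf1: flow source, stroke at near end)
#5 stroke→Sf2  (source Sf2 imposes f)
#0 stroke→J1  (prefer integral on C1)
#1 stroke→I1  (J1: bond 0 brought effort, rest push out)
#2 stroke→I2  (common-e at J1 fixed by 0)
#4 stroke→R1  (0-jn J1 has e-setter on 0)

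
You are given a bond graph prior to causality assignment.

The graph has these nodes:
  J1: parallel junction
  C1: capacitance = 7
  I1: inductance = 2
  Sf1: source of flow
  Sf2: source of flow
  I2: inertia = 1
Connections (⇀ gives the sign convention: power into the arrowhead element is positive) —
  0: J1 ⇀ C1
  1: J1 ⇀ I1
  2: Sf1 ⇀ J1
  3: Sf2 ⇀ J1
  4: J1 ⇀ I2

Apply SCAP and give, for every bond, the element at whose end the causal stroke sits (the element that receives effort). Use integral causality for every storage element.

b0 stroke→J1
b1 stroke→I1
b2 stroke→Sf1
b3 stroke→Sf2
b4 stroke→I2

β2 |Sf1  (Sf1: flow source, stroke at near end)
β3 |Sf2  (Sf2: flow source, stroke at near end)
β0 |J1  (prefer integral on C1)
β1 |I1  (J1: bond 0 brought effort, rest push out)
β4 |I2  (0-jn J1 has e-setter on 0)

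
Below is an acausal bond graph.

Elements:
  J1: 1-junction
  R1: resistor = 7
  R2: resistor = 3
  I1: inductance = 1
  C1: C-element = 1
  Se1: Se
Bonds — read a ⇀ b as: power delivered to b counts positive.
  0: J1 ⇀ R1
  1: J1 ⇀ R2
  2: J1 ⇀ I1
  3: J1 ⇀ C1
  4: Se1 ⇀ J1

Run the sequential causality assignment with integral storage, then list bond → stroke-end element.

bond 4 stroke at J1  (Se1 fixes effort; stroke away)
bond 2 stroke at I1  (I1 integral (f out))
bond 0 stroke at J1  (J1: bond 2 brought flow, rest push out)
bond 1 stroke at J1  (J1 flow already set via bond 2)
bond 3 stroke at J1  (1-jn J1 has f-setter on 2)

bond 0 stroke→J1
bond 1 stroke→J1
bond 2 stroke→I1
bond 3 stroke→J1
bond 4 stroke→J1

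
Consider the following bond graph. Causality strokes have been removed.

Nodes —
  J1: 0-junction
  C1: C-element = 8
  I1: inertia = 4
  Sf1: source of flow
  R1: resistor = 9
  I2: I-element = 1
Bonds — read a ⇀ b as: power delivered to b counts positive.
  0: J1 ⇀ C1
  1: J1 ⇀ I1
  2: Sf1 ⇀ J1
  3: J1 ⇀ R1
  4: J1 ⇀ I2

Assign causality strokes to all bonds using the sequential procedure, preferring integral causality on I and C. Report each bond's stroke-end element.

bond 2 |Sf1  (Sf1 fixes flow; stroke at Sf1)
bond 0 |J1  (C1 outputs effort q/C1)
bond 1 |I1  (J1: bond 0 brought effort, rest push out)
bond 3 |R1  (common-e at J1 fixed by 0)
bond 4 |I2  (J1 effort already set via bond 0)

b0 stroke at J1
b1 stroke at I1
b2 stroke at Sf1
b3 stroke at R1
b4 stroke at I2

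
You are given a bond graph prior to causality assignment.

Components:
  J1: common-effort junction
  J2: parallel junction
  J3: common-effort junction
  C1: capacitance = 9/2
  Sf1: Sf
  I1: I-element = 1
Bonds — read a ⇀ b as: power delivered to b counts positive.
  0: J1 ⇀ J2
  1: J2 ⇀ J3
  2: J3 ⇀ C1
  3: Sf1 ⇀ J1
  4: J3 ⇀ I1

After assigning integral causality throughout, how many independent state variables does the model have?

β3 →Sf1  (Sf1 fixes flow; stroke at Sf1)
β0 →J1  (only one effort-in slot at J1)
β1 →J2  (closing 0-jn rule on J2)
β2 →J3  (C1 outputs effort q/C1)
β4 →I1  (common-e at J3 fixed by 2)

2  (C1, I1 all integral)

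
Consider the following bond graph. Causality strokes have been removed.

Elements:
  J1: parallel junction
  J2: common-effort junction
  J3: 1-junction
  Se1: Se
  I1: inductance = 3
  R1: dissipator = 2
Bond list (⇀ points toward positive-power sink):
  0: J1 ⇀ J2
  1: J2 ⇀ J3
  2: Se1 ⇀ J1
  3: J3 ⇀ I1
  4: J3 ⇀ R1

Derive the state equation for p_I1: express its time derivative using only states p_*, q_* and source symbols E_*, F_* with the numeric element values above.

#2 |J1  (Se1 (Se) sets effort on bond)
#0 |J2  (0-jn J1 has e-setter on 2)
#1 |J3  (J2: bond 0 brought effort, rest push out)
#3 |I1  (I1 integral (f out))
#4 |J3  (common-f at J3 fixed by 3)

dp_I1/dt = E_Se1 - 2*p_I1/3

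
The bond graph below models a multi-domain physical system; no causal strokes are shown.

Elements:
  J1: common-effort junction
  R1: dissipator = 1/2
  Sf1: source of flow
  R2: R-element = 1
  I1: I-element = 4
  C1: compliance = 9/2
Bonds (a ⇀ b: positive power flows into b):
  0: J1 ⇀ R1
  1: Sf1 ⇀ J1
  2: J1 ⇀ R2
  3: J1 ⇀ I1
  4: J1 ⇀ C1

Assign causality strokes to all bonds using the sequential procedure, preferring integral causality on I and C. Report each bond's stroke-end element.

b0 stroke at R1
b1 stroke at Sf1
b2 stroke at R2
b3 stroke at I1
b4 stroke at J1

β1 |Sf1  (Sf1: flow source, stroke at near end)
β3 |I1  (I1: I, integral causality)
β4 |J1  (C1 outputs effort q/C1)
β0 |R1  (J1 effort already set via bond 4)
β2 |R2  (common-e at J1 fixed by 4)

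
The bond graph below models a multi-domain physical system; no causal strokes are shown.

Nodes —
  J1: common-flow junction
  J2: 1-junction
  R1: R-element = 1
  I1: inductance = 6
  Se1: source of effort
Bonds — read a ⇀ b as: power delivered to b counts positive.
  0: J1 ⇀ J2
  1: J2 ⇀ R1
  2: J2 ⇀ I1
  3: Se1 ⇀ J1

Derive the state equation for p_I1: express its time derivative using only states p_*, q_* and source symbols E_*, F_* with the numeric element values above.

dp_I1/dt = E_Se1 - p_I1/6

β3 stroke→J1  (Se1: effort source, stroke at far end)
β0 stroke→J2  (J1: last free bond brings flow in)
β2 stroke→I1  (I1: I, integral causality)
β1 stroke→J2  (J2: bond 2 brought flow, rest push out)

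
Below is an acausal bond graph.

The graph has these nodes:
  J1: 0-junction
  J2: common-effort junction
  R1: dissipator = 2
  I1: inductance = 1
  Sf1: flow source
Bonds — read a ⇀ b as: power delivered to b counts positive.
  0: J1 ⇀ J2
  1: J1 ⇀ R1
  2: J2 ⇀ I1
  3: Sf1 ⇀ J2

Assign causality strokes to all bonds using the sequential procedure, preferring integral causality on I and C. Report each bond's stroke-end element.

#0 stroke→J2
#1 stroke→J1
#2 stroke→I1
#3 stroke→Sf1

bond 3 →Sf1  (Sf1 (Sf) sets flow on bond)
bond 2 →I1  (I1: I, integral causality)
bond 0 →J2  (closing 0-jn rule on J2)
bond 1 →J1  (J1: last free bond brings effort in)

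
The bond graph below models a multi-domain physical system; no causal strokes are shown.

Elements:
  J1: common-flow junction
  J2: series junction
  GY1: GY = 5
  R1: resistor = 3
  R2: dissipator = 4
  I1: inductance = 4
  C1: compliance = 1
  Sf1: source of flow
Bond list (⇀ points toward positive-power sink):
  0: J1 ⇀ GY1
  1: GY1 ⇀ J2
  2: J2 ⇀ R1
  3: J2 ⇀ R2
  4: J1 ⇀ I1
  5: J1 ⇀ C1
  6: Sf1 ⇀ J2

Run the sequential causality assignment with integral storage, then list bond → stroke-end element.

β6 |Sf1  (source Sf1 imposes f)
β1 |J2  (J2 flow already set via bond 6)
β2 |J2  (1-jn J2 has f-setter on 6)
β3 |J2  (common-f at J2 fixed by 6)
β0 |J1  (through GY1, causality inverts; strokes same side of GY1)
β4 |I1  (I1 integral (f out))
β5 |J1  (common-f at J1 fixed by 4)

#0 stroke→J1
#1 stroke→J2
#2 stroke→J2
#3 stroke→J2
#4 stroke→I1
#5 stroke→J1
#6 stroke→Sf1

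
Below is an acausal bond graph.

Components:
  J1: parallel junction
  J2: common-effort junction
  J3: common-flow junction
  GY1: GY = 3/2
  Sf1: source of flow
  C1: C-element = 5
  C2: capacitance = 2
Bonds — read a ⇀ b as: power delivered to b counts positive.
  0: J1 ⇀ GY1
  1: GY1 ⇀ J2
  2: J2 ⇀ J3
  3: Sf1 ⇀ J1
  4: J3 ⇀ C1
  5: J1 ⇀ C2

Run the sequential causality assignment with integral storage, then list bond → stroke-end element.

b3 |Sf1  (source Sf1 imposes f)
b4 |J3  (C1 integral (e out))
b2 |J2  (J3 needs exactly one f-in)
b1 |GY1  (common-e at J2 fixed by 2)
b0 |GY1  (GY GY1: same side as bond 1)
b5 |J1  (only one effort-in slot at J1)

β0 stroke→GY1
β1 stroke→GY1
β2 stroke→J2
β3 stroke→Sf1
β4 stroke→J3
β5 stroke→J1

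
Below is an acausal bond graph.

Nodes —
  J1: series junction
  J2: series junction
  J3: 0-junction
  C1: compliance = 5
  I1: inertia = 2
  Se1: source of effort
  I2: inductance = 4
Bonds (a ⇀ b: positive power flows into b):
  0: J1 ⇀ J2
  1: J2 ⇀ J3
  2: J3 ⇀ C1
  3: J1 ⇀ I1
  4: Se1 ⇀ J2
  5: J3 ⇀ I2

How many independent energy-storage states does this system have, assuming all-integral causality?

β4 stroke at J2  (Se1 fixes effort; stroke away)
β2 stroke at J3  (C1: C, integral causality)
β1 stroke at J2  (0-jn J3 has e-setter on 2)
β5 stroke at I2  (J3 effort already set via bond 2)
β0 stroke at J1  (J2 needs exactly one f-in)
β3 stroke at I1  (closing 1-jn rule on J1)

3  (C1, I1, I2 all integral)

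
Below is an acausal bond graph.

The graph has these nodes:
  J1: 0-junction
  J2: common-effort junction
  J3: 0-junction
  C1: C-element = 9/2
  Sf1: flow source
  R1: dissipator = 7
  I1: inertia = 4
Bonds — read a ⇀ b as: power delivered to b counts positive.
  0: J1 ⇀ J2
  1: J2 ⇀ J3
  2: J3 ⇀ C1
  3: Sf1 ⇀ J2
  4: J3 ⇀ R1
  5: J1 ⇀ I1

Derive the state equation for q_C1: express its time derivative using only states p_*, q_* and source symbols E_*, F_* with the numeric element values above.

bond 3 stroke→Sf1  (Sf1: flow source, stroke at near end)
bond 2 stroke→J3  (prefer integral on C1)
bond 1 stroke→J2  (0-jn J3 has e-setter on 2)
bond 4 stroke→R1  (J3 effort already set via bond 2)
bond 0 stroke→J1  (common-e at J2 fixed by 1)
bond 5 stroke→I1  (J1 effort already set via bond 0)

dq_C1/dt = F_Sf1 - p_I1/4 - 2*q_C1/63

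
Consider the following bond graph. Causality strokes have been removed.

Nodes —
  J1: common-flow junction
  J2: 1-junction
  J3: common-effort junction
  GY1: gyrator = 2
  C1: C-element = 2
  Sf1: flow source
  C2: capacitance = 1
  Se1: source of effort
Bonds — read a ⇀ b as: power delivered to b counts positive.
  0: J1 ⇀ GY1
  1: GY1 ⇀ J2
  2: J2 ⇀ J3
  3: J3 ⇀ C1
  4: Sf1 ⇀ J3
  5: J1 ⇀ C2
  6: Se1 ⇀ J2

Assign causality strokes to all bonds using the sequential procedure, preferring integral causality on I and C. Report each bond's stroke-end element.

b0 |GY1
b1 |GY1
b2 |J2
b3 |J3
b4 |Sf1
b5 |J1
b6 |J2

#4 stroke→Sf1  (Sf1 fixes flow; stroke at Sf1)
#6 stroke→J2  (source Se1 imposes e)
#3 stroke→J3  (C1 outputs effort q/C1)
#2 stroke→J2  (0-jn J3 has e-setter on 3)
#1 stroke→GY1  (closing 1-jn rule on J2)
#0 stroke→GY1  (GY1 both-in/both-out from 1)
#5 stroke→J1  (J1: bond 0 brought flow, rest push out)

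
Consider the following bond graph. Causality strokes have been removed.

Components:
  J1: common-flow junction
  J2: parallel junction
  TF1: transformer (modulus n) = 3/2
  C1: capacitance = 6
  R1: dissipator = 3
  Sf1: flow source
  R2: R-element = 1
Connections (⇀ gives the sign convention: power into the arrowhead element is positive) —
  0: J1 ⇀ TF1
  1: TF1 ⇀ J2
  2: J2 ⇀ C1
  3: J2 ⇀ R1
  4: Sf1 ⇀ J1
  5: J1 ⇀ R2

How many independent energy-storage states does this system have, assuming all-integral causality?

#4 stroke at Sf1  (Sf1 (Sf) sets flow on bond)
#0 stroke at J1  (J1: bond 4 brought flow, rest push out)
#5 stroke at J1  (J1: bond 4 brought flow, rest push out)
#1 stroke at TF1  (TF TF1: opposite of bond 0)
#2 stroke at J2  (C1 outputs effort q/C1)
#3 stroke at R1  (J2: bond 2 brought effort, rest push out)

1  (C1 all integral)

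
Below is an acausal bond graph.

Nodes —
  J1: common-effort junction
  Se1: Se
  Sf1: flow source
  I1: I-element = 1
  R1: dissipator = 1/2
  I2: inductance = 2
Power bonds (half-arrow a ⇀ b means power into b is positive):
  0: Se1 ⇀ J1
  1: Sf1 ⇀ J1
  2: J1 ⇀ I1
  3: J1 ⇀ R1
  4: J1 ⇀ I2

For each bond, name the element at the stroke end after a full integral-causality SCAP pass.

#0 →J1
#1 →Sf1
#2 →I1
#3 →R1
#4 →I2

b0 →J1  (Se1: effort source, stroke at far end)
b1 →Sf1  (Sf1 fixes flow; stroke at Sf1)
b2 →I1  (J1 effort already set via bond 0)
b3 →R1  (common-e at J1 fixed by 0)
b4 →I2  (J1 effort already set via bond 0)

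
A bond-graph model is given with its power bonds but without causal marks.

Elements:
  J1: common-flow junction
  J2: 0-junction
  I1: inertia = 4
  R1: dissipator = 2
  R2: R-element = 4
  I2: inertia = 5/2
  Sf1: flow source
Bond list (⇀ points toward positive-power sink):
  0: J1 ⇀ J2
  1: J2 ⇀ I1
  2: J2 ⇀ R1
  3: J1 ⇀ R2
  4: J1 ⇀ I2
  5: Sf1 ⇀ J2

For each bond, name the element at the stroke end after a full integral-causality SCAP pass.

#5 →Sf1  (Sf1 (Sf) sets flow on bond)
#1 →I1  (I1 outputs flow p/I1)
#4 →I2  (prefer integral on I2)
#0 →J1  (J1: bond 4 brought flow, rest push out)
#3 →J1  (J1: bond 4 brought flow, rest push out)
#2 →J2  (closing 0-jn rule on J2)

#0 |J1
#1 |I1
#2 |J2
#3 |J1
#4 |I2
#5 |Sf1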